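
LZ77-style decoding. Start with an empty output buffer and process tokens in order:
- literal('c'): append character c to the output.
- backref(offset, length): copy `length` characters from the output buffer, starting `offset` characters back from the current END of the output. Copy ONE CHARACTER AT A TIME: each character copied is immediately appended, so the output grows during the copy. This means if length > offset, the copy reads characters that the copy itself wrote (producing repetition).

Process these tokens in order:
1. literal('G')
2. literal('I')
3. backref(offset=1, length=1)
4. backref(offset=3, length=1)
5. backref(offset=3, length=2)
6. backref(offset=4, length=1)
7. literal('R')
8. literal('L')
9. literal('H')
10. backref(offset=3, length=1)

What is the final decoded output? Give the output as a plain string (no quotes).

Answer: GIIGIIIRLHR

Derivation:
Token 1: literal('G'). Output: "G"
Token 2: literal('I'). Output: "GI"
Token 3: backref(off=1, len=1). Copied 'I' from pos 1. Output: "GII"
Token 4: backref(off=3, len=1). Copied 'G' from pos 0. Output: "GIIG"
Token 5: backref(off=3, len=2). Copied 'II' from pos 1. Output: "GIIGII"
Token 6: backref(off=4, len=1). Copied 'I' from pos 2. Output: "GIIGIII"
Token 7: literal('R'). Output: "GIIGIIIR"
Token 8: literal('L'). Output: "GIIGIIIRL"
Token 9: literal('H'). Output: "GIIGIIIRLH"
Token 10: backref(off=3, len=1). Copied 'R' from pos 7. Output: "GIIGIIIRLHR"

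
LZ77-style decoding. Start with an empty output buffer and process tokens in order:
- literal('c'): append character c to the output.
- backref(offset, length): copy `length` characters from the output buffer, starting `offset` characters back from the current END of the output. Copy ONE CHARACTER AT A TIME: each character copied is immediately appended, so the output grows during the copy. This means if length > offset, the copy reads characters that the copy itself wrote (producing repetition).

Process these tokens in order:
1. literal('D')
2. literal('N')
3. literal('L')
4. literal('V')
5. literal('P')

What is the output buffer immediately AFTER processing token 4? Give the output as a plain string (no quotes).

Token 1: literal('D'). Output: "D"
Token 2: literal('N'). Output: "DN"
Token 3: literal('L'). Output: "DNL"
Token 4: literal('V'). Output: "DNLV"

Answer: DNLV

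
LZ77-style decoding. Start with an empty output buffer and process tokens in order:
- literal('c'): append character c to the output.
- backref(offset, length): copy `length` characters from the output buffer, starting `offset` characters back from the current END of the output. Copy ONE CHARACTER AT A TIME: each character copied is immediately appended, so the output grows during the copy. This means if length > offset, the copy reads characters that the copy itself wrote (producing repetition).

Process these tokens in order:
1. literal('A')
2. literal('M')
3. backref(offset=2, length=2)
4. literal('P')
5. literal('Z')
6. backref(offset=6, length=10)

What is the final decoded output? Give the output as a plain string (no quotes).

Answer: AMAMPZAMAMPZAMAM

Derivation:
Token 1: literal('A'). Output: "A"
Token 2: literal('M'). Output: "AM"
Token 3: backref(off=2, len=2). Copied 'AM' from pos 0. Output: "AMAM"
Token 4: literal('P'). Output: "AMAMP"
Token 5: literal('Z'). Output: "AMAMPZ"
Token 6: backref(off=6, len=10) (overlapping!). Copied 'AMAMPZAMAM' from pos 0. Output: "AMAMPZAMAMPZAMAM"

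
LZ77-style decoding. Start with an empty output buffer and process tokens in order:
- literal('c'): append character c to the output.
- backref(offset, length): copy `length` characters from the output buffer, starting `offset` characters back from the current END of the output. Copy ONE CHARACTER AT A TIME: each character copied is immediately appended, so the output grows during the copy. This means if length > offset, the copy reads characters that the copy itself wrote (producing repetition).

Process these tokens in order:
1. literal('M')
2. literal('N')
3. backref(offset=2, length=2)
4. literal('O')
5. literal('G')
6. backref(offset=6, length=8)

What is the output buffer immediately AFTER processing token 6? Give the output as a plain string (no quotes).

Answer: MNMNOGMNMNOGMN

Derivation:
Token 1: literal('M'). Output: "M"
Token 2: literal('N'). Output: "MN"
Token 3: backref(off=2, len=2). Copied 'MN' from pos 0. Output: "MNMN"
Token 4: literal('O'). Output: "MNMNO"
Token 5: literal('G'). Output: "MNMNOG"
Token 6: backref(off=6, len=8) (overlapping!). Copied 'MNMNOGMN' from pos 0. Output: "MNMNOGMNMNOGMN"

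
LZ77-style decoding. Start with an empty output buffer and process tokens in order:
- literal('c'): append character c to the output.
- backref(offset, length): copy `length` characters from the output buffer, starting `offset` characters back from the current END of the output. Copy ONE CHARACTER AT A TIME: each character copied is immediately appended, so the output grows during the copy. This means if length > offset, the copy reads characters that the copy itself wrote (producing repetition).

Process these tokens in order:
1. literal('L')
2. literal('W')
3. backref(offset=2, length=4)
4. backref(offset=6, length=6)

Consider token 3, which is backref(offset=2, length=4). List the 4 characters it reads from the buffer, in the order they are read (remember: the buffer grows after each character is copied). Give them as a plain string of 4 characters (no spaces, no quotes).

Token 1: literal('L'). Output: "L"
Token 2: literal('W'). Output: "LW"
Token 3: backref(off=2, len=4). Buffer before: "LW" (len 2)
  byte 1: read out[0]='L', append. Buffer now: "LWL"
  byte 2: read out[1]='W', append. Buffer now: "LWLW"
  byte 3: read out[2]='L', append. Buffer now: "LWLWL"
  byte 4: read out[3]='W', append. Buffer now: "LWLWLW"

Answer: LWLW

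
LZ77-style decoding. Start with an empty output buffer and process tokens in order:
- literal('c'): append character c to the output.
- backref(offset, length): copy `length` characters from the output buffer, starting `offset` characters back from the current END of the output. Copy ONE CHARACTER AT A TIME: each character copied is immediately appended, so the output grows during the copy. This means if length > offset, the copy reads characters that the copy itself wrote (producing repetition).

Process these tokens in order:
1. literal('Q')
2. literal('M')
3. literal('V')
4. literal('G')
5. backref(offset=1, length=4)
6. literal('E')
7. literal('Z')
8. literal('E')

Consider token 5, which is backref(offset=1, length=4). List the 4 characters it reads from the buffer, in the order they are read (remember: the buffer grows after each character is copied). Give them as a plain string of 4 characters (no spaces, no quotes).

Token 1: literal('Q'). Output: "Q"
Token 2: literal('M'). Output: "QM"
Token 3: literal('V'). Output: "QMV"
Token 4: literal('G'). Output: "QMVG"
Token 5: backref(off=1, len=4). Buffer before: "QMVG" (len 4)
  byte 1: read out[3]='G', append. Buffer now: "QMVGG"
  byte 2: read out[4]='G', append. Buffer now: "QMVGGG"
  byte 3: read out[5]='G', append. Buffer now: "QMVGGGG"
  byte 4: read out[6]='G', append. Buffer now: "QMVGGGGG"

Answer: GGGG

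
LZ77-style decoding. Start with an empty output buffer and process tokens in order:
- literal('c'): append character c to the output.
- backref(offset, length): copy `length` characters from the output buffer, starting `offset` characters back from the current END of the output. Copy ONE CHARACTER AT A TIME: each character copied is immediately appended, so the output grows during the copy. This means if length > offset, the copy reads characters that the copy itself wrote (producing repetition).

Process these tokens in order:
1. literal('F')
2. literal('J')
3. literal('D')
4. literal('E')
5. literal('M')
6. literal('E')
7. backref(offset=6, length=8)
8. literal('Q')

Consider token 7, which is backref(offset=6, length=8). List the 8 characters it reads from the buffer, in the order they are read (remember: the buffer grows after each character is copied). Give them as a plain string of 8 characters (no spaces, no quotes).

Token 1: literal('F'). Output: "F"
Token 2: literal('J'). Output: "FJ"
Token 3: literal('D'). Output: "FJD"
Token 4: literal('E'). Output: "FJDE"
Token 5: literal('M'). Output: "FJDEM"
Token 6: literal('E'). Output: "FJDEME"
Token 7: backref(off=6, len=8). Buffer before: "FJDEME" (len 6)
  byte 1: read out[0]='F', append. Buffer now: "FJDEMEF"
  byte 2: read out[1]='J', append. Buffer now: "FJDEMEFJ"
  byte 3: read out[2]='D', append. Buffer now: "FJDEMEFJD"
  byte 4: read out[3]='E', append. Buffer now: "FJDEMEFJDE"
  byte 5: read out[4]='M', append. Buffer now: "FJDEMEFJDEM"
  byte 6: read out[5]='E', append. Buffer now: "FJDEMEFJDEME"
  byte 7: read out[6]='F', append. Buffer now: "FJDEMEFJDEMEF"
  byte 8: read out[7]='J', append. Buffer now: "FJDEMEFJDEMEFJ"

Answer: FJDEMEFJ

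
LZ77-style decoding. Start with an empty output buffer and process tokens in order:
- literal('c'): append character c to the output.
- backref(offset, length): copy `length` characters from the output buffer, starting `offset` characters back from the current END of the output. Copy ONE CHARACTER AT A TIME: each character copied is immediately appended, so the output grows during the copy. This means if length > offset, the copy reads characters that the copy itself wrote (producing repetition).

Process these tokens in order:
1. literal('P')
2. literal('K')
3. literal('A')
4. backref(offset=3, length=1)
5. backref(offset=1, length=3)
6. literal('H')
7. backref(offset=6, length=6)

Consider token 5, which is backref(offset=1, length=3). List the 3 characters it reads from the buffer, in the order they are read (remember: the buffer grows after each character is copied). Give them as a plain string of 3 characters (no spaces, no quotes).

Answer: PPP

Derivation:
Token 1: literal('P'). Output: "P"
Token 2: literal('K'). Output: "PK"
Token 3: literal('A'). Output: "PKA"
Token 4: backref(off=3, len=1). Copied 'P' from pos 0. Output: "PKAP"
Token 5: backref(off=1, len=3). Buffer before: "PKAP" (len 4)
  byte 1: read out[3]='P', append. Buffer now: "PKAPP"
  byte 2: read out[4]='P', append. Buffer now: "PKAPPP"
  byte 3: read out[5]='P', append. Buffer now: "PKAPPPP"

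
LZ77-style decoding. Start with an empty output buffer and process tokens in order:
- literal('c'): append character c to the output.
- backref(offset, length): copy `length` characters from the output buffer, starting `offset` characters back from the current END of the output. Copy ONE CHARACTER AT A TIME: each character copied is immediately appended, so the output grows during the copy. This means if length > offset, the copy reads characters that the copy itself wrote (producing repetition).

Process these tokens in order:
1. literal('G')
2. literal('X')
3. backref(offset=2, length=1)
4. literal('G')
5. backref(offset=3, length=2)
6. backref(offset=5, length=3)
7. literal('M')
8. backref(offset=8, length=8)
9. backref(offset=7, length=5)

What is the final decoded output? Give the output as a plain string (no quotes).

Answer: GXGGXGXGGMGGXGXGGMGXGXG

Derivation:
Token 1: literal('G'). Output: "G"
Token 2: literal('X'). Output: "GX"
Token 3: backref(off=2, len=1). Copied 'G' from pos 0. Output: "GXG"
Token 4: literal('G'). Output: "GXGG"
Token 5: backref(off=3, len=2). Copied 'XG' from pos 1. Output: "GXGGXG"
Token 6: backref(off=5, len=3). Copied 'XGG' from pos 1. Output: "GXGGXGXGG"
Token 7: literal('M'). Output: "GXGGXGXGGM"
Token 8: backref(off=8, len=8). Copied 'GGXGXGGM' from pos 2. Output: "GXGGXGXGGMGGXGXGGM"
Token 9: backref(off=7, len=5). Copied 'GXGXG' from pos 11. Output: "GXGGXGXGGMGGXGXGGMGXGXG"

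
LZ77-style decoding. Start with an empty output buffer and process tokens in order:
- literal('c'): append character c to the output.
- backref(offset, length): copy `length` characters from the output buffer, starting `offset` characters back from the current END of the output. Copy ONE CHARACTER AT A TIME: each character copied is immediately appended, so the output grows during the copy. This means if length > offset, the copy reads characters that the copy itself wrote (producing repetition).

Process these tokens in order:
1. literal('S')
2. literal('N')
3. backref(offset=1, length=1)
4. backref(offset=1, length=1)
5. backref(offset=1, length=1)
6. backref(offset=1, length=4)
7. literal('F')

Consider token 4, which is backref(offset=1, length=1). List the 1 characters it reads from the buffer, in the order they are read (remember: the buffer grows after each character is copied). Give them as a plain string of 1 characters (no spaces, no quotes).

Token 1: literal('S'). Output: "S"
Token 2: literal('N'). Output: "SN"
Token 3: backref(off=1, len=1). Copied 'N' from pos 1. Output: "SNN"
Token 4: backref(off=1, len=1). Buffer before: "SNN" (len 3)
  byte 1: read out[2]='N', append. Buffer now: "SNNN"

Answer: N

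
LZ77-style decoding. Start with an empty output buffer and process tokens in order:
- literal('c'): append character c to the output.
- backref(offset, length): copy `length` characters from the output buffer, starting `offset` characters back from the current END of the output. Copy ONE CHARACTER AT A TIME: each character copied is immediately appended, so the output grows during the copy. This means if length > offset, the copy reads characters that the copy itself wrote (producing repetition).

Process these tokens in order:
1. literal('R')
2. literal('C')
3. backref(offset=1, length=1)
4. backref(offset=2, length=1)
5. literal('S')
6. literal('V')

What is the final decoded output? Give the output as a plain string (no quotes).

Token 1: literal('R'). Output: "R"
Token 2: literal('C'). Output: "RC"
Token 3: backref(off=1, len=1). Copied 'C' from pos 1. Output: "RCC"
Token 4: backref(off=2, len=1). Copied 'C' from pos 1. Output: "RCCC"
Token 5: literal('S'). Output: "RCCCS"
Token 6: literal('V'). Output: "RCCCSV"

Answer: RCCCSV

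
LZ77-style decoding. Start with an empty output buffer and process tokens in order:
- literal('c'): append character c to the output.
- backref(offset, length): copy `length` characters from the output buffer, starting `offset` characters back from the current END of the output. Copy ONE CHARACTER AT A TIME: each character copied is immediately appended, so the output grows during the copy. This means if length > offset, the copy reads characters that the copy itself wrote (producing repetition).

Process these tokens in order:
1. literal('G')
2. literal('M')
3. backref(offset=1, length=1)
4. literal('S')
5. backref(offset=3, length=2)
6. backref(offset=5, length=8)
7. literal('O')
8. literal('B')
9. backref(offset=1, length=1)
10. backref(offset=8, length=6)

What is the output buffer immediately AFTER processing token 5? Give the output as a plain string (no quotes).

Answer: GMMSMM

Derivation:
Token 1: literal('G'). Output: "G"
Token 2: literal('M'). Output: "GM"
Token 3: backref(off=1, len=1). Copied 'M' from pos 1. Output: "GMM"
Token 4: literal('S'). Output: "GMMS"
Token 5: backref(off=3, len=2). Copied 'MM' from pos 1. Output: "GMMSMM"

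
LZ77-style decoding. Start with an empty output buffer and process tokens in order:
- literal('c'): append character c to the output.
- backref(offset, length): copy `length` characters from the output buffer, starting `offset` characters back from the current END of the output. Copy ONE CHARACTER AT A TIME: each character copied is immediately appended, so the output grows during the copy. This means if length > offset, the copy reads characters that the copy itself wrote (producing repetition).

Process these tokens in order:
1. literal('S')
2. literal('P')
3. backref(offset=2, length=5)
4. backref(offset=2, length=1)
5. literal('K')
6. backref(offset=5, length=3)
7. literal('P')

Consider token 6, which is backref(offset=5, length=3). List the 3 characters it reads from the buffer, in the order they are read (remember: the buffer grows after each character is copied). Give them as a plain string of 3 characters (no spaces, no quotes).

Token 1: literal('S'). Output: "S"
Token 2: literal('P'). Output: "SP"
Token 3: backref(off=2, len=5) (overlapping!). Copied 'SPSPS' from pos 0. Output: "SPSPSPS"
Token 4: backref(off=2, len=1). Copied 'P' from pos 5. Output: "SPSPSPSP"
Token 5: literal('K'). Output: "SPSPSPSPK"
Token 6: backref(off=5, len=3). Buffer before: "SPSPSPSPK" (len 9)
  byte 1: read out[4]='S', append. Buffer now: "SPSPSPSPKS"
  byte 2: read out[5]='P', append. Buffer now: "SPSPSPSPKSP"
  byte 3: read out[6]='S', append. Buffer now: "SPSPSPSPKSPS"

Answer: SPS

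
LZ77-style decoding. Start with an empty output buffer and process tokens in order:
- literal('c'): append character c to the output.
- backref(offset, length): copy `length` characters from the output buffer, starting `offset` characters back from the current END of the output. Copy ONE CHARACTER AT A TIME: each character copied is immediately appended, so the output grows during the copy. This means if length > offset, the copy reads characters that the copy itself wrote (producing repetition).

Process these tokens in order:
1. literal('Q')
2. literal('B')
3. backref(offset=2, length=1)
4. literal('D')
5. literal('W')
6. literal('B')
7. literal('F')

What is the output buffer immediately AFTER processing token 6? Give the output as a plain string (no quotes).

Token 1: literal('Q'). Output: "Q"
Token 2: literal('B'). Output: "QB"
Token 3: backref(off=2, len=1). Copied 'Q' from pos 0. Output: "QBQ"
Token 4: literal('D'). Output: "QBQD"
Token 5: literal('W'). Output: "QBQDW"
Token 6: literal('B'). Output: "QBQDWB"

Answer: QBQDWB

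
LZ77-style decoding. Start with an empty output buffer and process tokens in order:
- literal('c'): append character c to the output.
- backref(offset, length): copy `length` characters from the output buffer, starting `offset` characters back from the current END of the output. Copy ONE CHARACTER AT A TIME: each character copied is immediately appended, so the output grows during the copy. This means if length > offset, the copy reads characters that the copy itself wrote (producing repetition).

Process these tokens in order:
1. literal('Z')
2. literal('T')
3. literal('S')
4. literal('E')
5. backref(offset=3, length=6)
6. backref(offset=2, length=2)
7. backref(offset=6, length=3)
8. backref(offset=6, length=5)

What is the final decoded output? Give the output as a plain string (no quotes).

Token 1: literal('Z'). Output: "Z"
Token 2: literal('T'). Output: "ZT"
Token 3: literal('S'). Output: "ZTS"
Token 4: literal('E'). Output: "ZTSE"
Token 5: backref(off=3, len=6) (overlapping!). Copied 'TSETSE' from pos 1. Output: "ZTSETSETSE"
Token 6: backref(off=2, len=2). Copied 'SE' from pos 8. Output: "ZTSETSETSESE"
Token 7: backref(off=6, len=3). Copied 'ETS' from pos 6. Output: "ZTSETSETSESEETS"
Token 8: backref(off=6, len=5). Copied 'ESEET' from pos 9. Output: "ZTSETSETSESEETSESEET"

Answer: ZTSETSETSESEETSESEET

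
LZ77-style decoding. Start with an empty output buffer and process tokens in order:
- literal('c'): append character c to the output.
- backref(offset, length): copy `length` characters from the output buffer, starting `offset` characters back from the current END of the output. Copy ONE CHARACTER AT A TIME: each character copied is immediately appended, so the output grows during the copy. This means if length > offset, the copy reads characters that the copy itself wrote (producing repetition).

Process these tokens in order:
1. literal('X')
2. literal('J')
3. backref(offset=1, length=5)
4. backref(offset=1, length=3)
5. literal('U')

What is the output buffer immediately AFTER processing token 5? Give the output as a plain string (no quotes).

Answer: XJJJJJJJJJU

Derivation:
Token 1: literal('X'). Output: "X"
Token 2: literal('J'). Output: "XJ"
Token 3: backref(off=1, len=5) (overlapping!). Copied 'JJJJJ' from pos 1. Output: "XJJJJJJ"
Token 4: backref(off=1, len=3) (overlapping!). Copied 'JJJ' from pos 6. Output: "XJJJJJJJJJ"
Token 5: literal('U'). Output: "XJJJJJJJJJU"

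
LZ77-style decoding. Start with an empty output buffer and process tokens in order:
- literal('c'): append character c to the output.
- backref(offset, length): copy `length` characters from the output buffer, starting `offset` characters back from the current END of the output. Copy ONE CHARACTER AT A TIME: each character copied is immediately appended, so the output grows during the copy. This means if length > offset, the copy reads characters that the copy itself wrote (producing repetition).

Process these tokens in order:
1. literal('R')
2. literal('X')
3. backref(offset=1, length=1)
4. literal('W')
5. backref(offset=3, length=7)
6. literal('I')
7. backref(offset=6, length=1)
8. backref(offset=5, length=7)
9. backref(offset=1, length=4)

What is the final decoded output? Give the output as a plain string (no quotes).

Answer: RXXWXXWXXWXIWXWXIWXWWWWW

Derivation:
Token 1: literal('R'). Output: "R"
Token 2: literal('X'). Output: "RX"
Token 3: backref(off=1, len=1). Copied 'X' from pos 1. Output: "RXX"
Token 4: literal('W'). Output: "RXXW"
Token 5: backref(off=3, len=7) (overlapping!). Copied 'XXWXXWX' from pos 1. Output: "RXXWXXWXXWX"
Token 6: literal('I'). Output: "RXXWXXWXXWXI"
Token 7: backref(off=6, len=1). Copied 'W' from pos 6. Output: "RXXWXXWXXWXIW"
Token 8: backref(off=5, len=7) (overlapping!). Copied 'XWXIWXW' from pos 8. Output: "RXXWXXWXXWXIWXWXIWXW"
Token 9: backref(off=1, len=4) (overlapping!). Copied 'WWWW' from pos 19. Output: "RXXWXXWXXWXIWXWXIWXWWWWW"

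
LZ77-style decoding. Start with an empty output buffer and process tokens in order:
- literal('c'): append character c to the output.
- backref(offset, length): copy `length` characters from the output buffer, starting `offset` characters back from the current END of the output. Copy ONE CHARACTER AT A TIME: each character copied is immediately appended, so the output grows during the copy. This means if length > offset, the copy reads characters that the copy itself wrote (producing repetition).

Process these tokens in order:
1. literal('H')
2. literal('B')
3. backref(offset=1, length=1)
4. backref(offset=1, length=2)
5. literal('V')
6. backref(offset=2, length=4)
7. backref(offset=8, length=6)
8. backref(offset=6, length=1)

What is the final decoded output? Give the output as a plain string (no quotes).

Answer: HBBBBVBVBVBBBVBVB

Derivation:
Token 1: literal('H'). Output: "H"
Token 2: literal('B'). Output: "HB"
Token 3: backref(off=1, len=1). Copied 'B' from pos 1. Output: "HBB"
Token 4: backref(off=1, len=2) (overlapping!). Copied 'BB' from pos 2. Output: "HBBBB"
Token 5: literal('V'). Output: "HBBBBV"
Token 6: backref(off=2, len=4) (overlapping!). Copied 'BVBV' from pos 4. Output: "HBBBBVBVBV"
Token 7: backref(off=8, len=6). Copied 'BBBVBV' from pos 2. Output: "HBBBBVBVBVBBBVBV"
Token 8: backref(off=6, len=1). Copied 'B' from pos 10. Output: "HBBBBVBVBVBBBVBVB"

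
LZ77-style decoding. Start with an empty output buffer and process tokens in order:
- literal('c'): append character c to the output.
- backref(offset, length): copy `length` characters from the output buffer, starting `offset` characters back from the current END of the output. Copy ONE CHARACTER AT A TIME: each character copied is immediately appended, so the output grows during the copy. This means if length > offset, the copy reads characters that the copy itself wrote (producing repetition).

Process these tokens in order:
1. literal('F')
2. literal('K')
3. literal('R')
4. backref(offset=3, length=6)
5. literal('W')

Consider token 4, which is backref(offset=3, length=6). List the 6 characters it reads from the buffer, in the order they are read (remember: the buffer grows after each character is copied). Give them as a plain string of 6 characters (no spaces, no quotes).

Answer: FKRFKR

Derivation:
Token 1: literal('F'). Output: "F"
Token 2: literal('K'). Output: "FK"
Token 3: literal('R'). Output: "FKR"
Token 4: backref(off=3, len=6). Buffer before: "FKR" (len 3)
  byte 1: read out[0]='F', append. Buffer now: "FKRF"
  byte 2: read out[1]='K', append. Buffer now: "FKRFK"
  byte 3: read out[2]='R', append. Buffer now: "FKRFKR"
  byte 4: read out[3]='F', append. Buffer now: "FKRFKRF"
  byte 5: read out[4]='K', append. Buffer now: "FKRFKRFK"
  byte 6: read out[5]='R', append. Buffer now: "FKRFKRFKR"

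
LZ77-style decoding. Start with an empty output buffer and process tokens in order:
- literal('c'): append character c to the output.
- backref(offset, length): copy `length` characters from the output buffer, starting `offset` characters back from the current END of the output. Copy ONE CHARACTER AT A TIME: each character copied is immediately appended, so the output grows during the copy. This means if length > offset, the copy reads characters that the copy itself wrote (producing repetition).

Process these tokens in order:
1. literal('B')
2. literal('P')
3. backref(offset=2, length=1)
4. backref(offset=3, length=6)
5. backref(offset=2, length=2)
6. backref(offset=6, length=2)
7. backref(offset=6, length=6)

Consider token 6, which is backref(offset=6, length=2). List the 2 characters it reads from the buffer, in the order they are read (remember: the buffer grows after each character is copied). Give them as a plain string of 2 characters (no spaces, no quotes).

Answer: BB

Derivation:
Token 1: literal('B'). Output: "B"
Token 2: literal('P'). Output: "BP"
Token 3: backref(off=2, len=1). Copied 'B' from pos 0. Output: "BPB"
Token 4: backref(off=3, len=6) (overlapping!). Copied 'BPBBPB' from pos 0. Output: "BPBBPBBPB"
Token 5: backref(off=2, len=2). Copied 'PB' from pos 7. Output: "BPBBPBBPBPB"
Token 6: backref(off=6, len=2). Buffer before: "BPBBPBBPBPB" (len 11)
  byte 1: read out[5]='B', append. Buffer now: "BPBBPBBPBPBB"
  byte 2: read out[6]='B', append. Buffer now: "BPBBPBBPBPBBB"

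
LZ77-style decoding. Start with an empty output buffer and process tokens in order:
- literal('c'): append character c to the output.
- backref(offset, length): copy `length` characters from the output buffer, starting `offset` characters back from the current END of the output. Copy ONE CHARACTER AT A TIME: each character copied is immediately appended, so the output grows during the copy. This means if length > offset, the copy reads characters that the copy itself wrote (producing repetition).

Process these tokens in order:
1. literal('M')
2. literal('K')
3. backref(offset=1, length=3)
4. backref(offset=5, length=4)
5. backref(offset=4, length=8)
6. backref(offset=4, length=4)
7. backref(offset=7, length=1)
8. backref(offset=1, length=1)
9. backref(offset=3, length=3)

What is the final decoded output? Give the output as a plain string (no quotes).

Answer: MKKKKMKKKMKKKMKKKMKKKKKKKK

Derivation:
Token 1: literal('M'). Output: "M"
Token 2: literal('K'). Output: "MK"
Token 3: backref(off=1, len=3) (overlapping!). Copied 'KKK' from pos 1. Output: "MKKKK"
Token 4: backref(off=5, len=4). Copied 'MKKK' from pos 0. Output: "MKKKKMKKK"
Token 5: backref(off=4, len=8) (overlapping!). Copied 'MKKKMKKK' from pos 5. Output: "MKKKKMKKKMKKKMKKK"
Token 6: backref(off=4, len=4). Copied 'MKKK' from pos 13. Output: "MKKKKMKKKMKKKMKKKMKKK"
Token 7: backref(off=7, len=1). Copied 'K' from pos 14. Output: "MKKKKMKKKMKKKMKKKMKKKK"
Token 8: backref(off=1, len=1). Copied 'K' from pos 21. Output: "MKKKKMKKKMKKKMKKKMKKKKK"
Token 9: backref(off=3, len=3). Copied 'KKK' from pos 20. Output: "MKKKKMKKKMKKKMKKKMKKKKKKKK"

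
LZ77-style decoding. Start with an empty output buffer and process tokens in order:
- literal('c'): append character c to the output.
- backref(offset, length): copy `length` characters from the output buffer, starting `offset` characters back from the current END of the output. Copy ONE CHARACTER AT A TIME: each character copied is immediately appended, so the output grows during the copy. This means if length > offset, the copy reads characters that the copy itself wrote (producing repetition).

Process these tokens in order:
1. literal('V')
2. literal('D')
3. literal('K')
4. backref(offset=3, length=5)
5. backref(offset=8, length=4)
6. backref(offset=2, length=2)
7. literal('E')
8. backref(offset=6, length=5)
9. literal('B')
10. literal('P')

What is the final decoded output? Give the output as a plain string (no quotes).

Answer: VDKVDKVDVDKVKVEDKVKVBP

Derivation:
Token 1: literal('V'). Output: "V"
Token 2: literal('D'). Output: "VD"
Token 3: literal('K'). Output: "VDK"
Token 4: backref(off=3, len=5) (overlapping!). Copied 'VDKVD' from pos 0. Output: "VDKVDKVD"
Token 5: backref(off=8, len=4). Copied 'VDKV' from pos 0. Output: "VDKVDKVDVDKV"
Token 6: backref(off=2, len=2). Copied 'KV' from pos 10. Output: "VDKVDKVDVDKVKV"
Token 7: literal('E'). Output: "VDKVDKVDVDKVKVE"
Token 8: backref(off=6, len=5). Copied 'DKVKV' from pos 9. Output: "VDKVDKVDVDKVKVEDKVKV"
Token 9: literal('B'). Output: "VDKVDKVDVDKVKVEDKVKVB"
Token 10: literal('P'). Output: "VDKVDKVDVDKVKVEDKVKVBP"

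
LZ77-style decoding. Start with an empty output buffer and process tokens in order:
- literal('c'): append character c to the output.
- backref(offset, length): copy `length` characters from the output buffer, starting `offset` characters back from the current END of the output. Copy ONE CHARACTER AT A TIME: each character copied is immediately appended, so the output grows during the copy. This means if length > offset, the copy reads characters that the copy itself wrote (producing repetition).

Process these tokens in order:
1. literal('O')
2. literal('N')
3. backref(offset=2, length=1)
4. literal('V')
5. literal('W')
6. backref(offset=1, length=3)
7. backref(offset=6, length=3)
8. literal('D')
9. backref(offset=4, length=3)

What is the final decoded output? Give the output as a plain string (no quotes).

Token 1: literal('O'). Output: "O"
Token 2: literal('N'). Output: "ON"
Token 3: backref(off=2, len=1). Copied 'O' from pos 0. Output: "ONO"
Token 4: literal('V'). Output: "ONOV"
Token 5: literal('W'). Output: "ONOVW"
Token 6: backref(off=1, len=3) (overlapping!). Copied 'WWW' from pos 4. Output: "ONOVWWWW"
Token 7: backref(off=6, len=3). Copied 'OVW' from pos 2. Output: "ONOVWWWWOVW"
Token 8: literal('D'). Output: "ONOVWWWWOVWD"
Token 9: backref(off=4, len=3). Copied 'OVW' from pos 8. Output: "ONOVWWWWOVWDOVW"

Answer: ONOVWWWWOVWDOVW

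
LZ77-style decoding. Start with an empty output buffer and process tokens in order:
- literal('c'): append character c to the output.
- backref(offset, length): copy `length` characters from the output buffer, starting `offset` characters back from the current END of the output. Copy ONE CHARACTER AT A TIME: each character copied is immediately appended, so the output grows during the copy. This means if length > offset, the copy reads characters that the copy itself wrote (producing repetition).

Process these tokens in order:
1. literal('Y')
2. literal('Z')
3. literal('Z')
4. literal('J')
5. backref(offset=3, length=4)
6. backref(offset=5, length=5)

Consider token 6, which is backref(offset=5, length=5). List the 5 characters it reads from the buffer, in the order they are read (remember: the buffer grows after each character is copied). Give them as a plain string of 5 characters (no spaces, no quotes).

Answer: JZZJZ

Derivation:
Token 1: literal('Y'). Output: "Y"
Token 2: literal('Z'). Output: "YZ"
Token 3: literal('Z'). Output: "YZZ"
Token 4: literal('J'). Output: "YZZJ"
Token 5: backref(off=3, len=4) (overlapping!). Copied 'ZZJZ' from pos 1. Output: "YZZJZZJZ"
Token 6: backref(off=5, len=5). Buffer before: "YZZJZZJZ" (len 8)
  byte 1: read out[3]='J', append. Buffer now: "YZZJZZJZJ"
  byte 2: read out[4]='Z', append. Buffer now: "YZZJZZJZJZ"
  byte 3: read out[5]='Z', append. Buffer now: "YZZJZZJZJZZ"
  byte 4: read out[6]='J', append. Buffer now: "YZZJZZJZJZZJ"
  byte 5: read out[7]='Z', append. Buffer now: "YZZJZZJZJZZJZ"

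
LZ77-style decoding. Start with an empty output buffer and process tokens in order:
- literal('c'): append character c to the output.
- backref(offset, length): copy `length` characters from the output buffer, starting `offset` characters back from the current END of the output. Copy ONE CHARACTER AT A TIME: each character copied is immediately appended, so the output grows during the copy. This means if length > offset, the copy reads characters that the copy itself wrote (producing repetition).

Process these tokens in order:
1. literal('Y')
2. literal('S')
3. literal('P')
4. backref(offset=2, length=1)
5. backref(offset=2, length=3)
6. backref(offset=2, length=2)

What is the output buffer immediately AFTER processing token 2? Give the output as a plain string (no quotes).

Answer: YS

Derivation:
Token 1: literal('Y'). Output: "Y"
Token 2: literal('S'). Output: "YS"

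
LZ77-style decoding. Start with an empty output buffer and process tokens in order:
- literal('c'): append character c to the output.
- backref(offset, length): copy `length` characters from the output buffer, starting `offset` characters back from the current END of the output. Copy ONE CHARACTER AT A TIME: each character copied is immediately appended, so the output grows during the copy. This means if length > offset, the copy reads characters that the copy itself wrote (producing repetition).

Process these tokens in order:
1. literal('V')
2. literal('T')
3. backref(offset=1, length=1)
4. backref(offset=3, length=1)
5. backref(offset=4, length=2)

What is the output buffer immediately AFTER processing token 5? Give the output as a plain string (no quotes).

Answer: VTTVVT

Derivation:
Token 1: literal('V'). Output: "V"
Token 2: literal('T'). Output: "VT"
Token 3: backref(off=1, len=1). Copied 'T' from pos 1. Output: "VTT"
Token 4: backref(off=3, len=1). Copied 'V' from pos 0. Output: "VTTV"
Token 5: backref(off=4, len=2). Copied 'VT' from pos 0. Output: "VTTVVT"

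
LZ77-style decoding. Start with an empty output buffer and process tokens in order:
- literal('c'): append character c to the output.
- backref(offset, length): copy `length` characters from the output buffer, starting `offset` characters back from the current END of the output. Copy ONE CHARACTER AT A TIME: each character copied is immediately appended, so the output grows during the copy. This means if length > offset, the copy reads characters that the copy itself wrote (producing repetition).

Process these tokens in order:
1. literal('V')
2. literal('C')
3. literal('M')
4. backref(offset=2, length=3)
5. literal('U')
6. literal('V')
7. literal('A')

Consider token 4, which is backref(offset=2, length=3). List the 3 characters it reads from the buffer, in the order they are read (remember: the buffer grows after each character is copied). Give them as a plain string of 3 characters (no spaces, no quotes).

Token 1: literal('V'). Output: "V"
Token 2: literal('C'). Output: "VC"
Token 3: literal('M'). Output: "VCM"
Token 4: backref(off=2, len=3). Buffer before: "VCM" (len 3)
  byte 1: read out[1]='C', append. Buffer now: "VCMC"
  byte 2: read out[2]='M', append. Buffer now: "VCMCM"
  byte 3: read out[3]='C', append. Buffer now: "VCMCMC"

Answer: CMC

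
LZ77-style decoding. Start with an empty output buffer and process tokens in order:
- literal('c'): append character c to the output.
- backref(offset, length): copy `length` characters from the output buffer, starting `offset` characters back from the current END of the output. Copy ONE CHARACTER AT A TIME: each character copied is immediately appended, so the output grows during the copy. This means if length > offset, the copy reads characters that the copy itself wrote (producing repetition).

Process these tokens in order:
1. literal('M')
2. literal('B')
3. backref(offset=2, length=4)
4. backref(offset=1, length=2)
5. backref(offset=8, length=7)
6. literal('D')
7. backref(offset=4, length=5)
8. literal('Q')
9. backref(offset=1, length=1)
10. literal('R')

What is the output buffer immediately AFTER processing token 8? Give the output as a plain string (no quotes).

Answer: MBMBMBBBMBMBMBBDMBBDMQ

Derivation:
Token 1: literal('M'). Output: "M"
Token 2: literal('B'). Output: "MB"
Token 3: backref(off=2, len=4) (overlapping!). Copied 'MBMB' from pos 0. Output: "MBMBMB"
Token 4: backref(off=1, len=2) (overlapping!). Copied 'BB' from pos 5. Output: "MBMBMBBB"
Token 5: backref(off=8, len=7). Copied 'MBMBMBB' from pos 0. Output: "MBMBMBBBMBMBMBB"
Token 6: literal('D'). Output: "MBMBMBBBMBMBMBBD"
Token 7: backref(off=4, len=5) (overlapping!). Copied 'MBBDM' from pos 12. Output: "MBMBMBBBMBMBMBBDMBBDM"
Token 8: literal('Q'). Output: "MBMBMBBBMBMBMBBDMBBDMQ"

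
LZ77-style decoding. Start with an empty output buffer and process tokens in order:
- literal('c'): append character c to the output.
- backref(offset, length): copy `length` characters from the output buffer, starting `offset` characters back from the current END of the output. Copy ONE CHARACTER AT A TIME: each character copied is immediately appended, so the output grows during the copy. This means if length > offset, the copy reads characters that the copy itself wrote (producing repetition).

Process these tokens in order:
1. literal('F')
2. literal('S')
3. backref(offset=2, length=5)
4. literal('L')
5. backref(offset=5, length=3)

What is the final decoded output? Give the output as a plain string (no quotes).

Answer: FSFSFSFLSFS

Derivation:
Token 1: literal('F'). Output: "F"
Token 2: literal('S'). Output: "FS"
Token 3: backref(off=2, len=5) (overlapping!). Copied 'FSFSF' from pos 0. Output: "FSFSFSF"
Token 4: literal('L'). Output: "FSFSFSFL"
Token 5: backref(off=5, len=3). Copied 'SFS' from pos 3. Output: "FSFSFSFLSFS"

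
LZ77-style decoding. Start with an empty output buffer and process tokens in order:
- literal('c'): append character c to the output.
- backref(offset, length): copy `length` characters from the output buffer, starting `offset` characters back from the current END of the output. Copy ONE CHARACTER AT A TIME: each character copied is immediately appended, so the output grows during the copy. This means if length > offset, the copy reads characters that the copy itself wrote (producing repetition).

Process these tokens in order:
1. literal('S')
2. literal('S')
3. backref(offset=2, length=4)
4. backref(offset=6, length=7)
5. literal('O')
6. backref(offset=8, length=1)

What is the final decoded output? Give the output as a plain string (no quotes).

Token 1: literal('S'). Output: "S"
Token 2: literal('S'). Output: "SS"
Token 3: backref(off=2, len=4) (overlapping!). Copied 'SSSS' from pos 0. Output: "SSSSSS"
Token 4: backref(off=6, len=7) (overlapping!). Copied 'SSSSSSS' from pos 0. Output: "SSSSSSSSSSSSS"
Token 5: literal('O'). Output: "SSSSSSSSSSSSSO"
Token 6: backref(off=8, len=1). Copied 'S' from pos 6. Output: "SSSSSSSSSSSSSOS"

Answer: SSSSSSSSSSSSSOS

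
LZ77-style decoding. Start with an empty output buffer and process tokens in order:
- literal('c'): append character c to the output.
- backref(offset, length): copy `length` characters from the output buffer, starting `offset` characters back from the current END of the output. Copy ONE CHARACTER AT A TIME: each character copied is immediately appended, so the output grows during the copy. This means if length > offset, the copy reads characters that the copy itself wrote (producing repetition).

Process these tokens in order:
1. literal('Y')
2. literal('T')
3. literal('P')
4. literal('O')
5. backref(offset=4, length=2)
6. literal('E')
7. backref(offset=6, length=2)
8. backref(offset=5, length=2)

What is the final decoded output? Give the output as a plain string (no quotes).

Token 1: literal('Y'). Output: "Y"
Token 2: literal('T'). Output: "YT"
Token 3: literal('P'). Output: "YTP"
Token 4: literal('O'). Output: "YTPO"
Token 5: backref(off=4, len=2). Copied 'YT' from pos 0. Output: "YTPOYT"
Token 6: literal('E'). Output: "YTPOYTE"
Token 7: backref(off=6, len=2). Copied 'TP' from pos 1. Output: "YTPOYTETP"
Token 8: backref(off=5, len=2). Copied 'YT' from pos 4. Output: "YTPOYTETPYT"

Answer: YTPOYTETPYT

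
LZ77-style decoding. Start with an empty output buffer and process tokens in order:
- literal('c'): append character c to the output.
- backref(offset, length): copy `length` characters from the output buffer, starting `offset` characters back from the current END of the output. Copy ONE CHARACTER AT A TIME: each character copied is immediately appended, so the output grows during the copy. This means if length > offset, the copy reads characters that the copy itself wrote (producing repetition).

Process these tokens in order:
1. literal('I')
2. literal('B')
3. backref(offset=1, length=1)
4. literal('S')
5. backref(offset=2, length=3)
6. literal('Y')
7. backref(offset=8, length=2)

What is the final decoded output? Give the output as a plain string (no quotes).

Answer: IBBSBSBYIB

Derivation:
Token 1: literal('I'). Output: "I"
Token 2: literal('B'). Output: "IB"
Token 3: backref(off=1, len=1). Copied 'B' from pos 1. Output: "IBB"
Token 4: literal('S'). Output: "IBBS"
Token 5: backref(off=2, len=3) (overlapping!). Copied 'BSB' from pos 2. Output: "IBBSBSB"
Token 6: literal('Y'). Output: "IBBSBSBY"
Token 7: backref(off=8, len=2). Copied 'IB' from pos 0. Output: "IBBSBSBYIB"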